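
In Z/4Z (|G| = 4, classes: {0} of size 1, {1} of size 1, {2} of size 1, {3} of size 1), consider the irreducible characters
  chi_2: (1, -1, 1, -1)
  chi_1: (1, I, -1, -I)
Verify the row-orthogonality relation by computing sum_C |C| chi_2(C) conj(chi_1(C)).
Sum = 0; so <chi_2, chi_1> = 0 (distinct irreducibles are orthogonal).

Proof sketch: Compute term by term over conjugacy classes (|C| * chi_2(C) * conj(chi_1(C))):
  1*(1)*conj(1) + 1*(-1)*conj(I) + 1*(1)*conj(-1) + 1*(-1)*conj(-I)
  = (1) + (I) + (-1) + (-I)
  = 0.
(Exp terms are combined using exp(i*s)*conj(exp(i*t)) = exp(i*(s-t)), and sums of them are collapsed using the identity that for every m > 1 the m distinct m-th roots of unity sum to 0, e.g. 1 + exp(2*I*pi/3) + exp(-2*I*pi/3) = 0.)
Dividing by |G| = 4 gives 0/4 = 0, matching the row-orthogonality relation <chi_2, chi_1> = [chi_2 = chi_1].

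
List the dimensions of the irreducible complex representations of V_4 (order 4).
Dimensions: 1, 1, 1, 1

Reasoning: There are 4 irreducibles (= number of conjugacy classes). Their dimensions d_i satisfy sum d_i^2 = |G| = 4: 1 + 1 + 1 + 1 = 4.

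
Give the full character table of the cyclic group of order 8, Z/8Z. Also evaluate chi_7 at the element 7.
Character table of Z/8Z (irreps indexed chi_0,...,chi_7 with chi_k(m) = zeta_8^(k*m), zeta_8 = exp(2*pi*i/8)):
  irrep \ class  {0} (size 1)  {1} (size 1)    {2} (size 1)  {3} (size 1)    {4} (size 1)  {5} (size 1)    {6} (size 1)  {7} (size 1)  
  chi_0          1             1               1             1               1             1               1             1             
  chi_1          1             exp(I*pi/4)     I             exp(3*I*pi/4)   -1            exp(-3*I*pi/4)  -I            exp(-I*pi/4)  
  chi_2          1             I               -1            -I              1             I               -1            -I            
  chi_3          1             exp(3*I*pi/4)   -I            exp(I*pi/4)     -1            exp(-I*pi/4)    I             exp(-3*I*pi/4)
  chi_4          1             -1              1             -1              1             -1              1             -1            
  chi_5          1             exp(-3*I*pi/4)  I             exp(-I*pi/4)    -1            exp(I*pi/4)     -I            exp(3*I*pi/4) 
  chi_6          1             -I              -1            I               1             -I              -1            I             
  chi_7          1             exp(-I*pi/4)    -I            exp(-3*I*pi/4)  -1            exp(3*I*pi/4)   I             exp(I*pi/4)   

Spot check: chi_7(7) = zeta_8^(7*7) = zeta_8^49 = exp(I*pi/4).

Details: Z/8Z is abelian, so all 8 irreducible complex representations are 1-dimensional. They are given by chi_k(m) = zeta_8^(k*m) for k = 0,...,7. Row orthogonality: sum_m chi_k(m) conj(chi_l(m)) = 8 * [k = l].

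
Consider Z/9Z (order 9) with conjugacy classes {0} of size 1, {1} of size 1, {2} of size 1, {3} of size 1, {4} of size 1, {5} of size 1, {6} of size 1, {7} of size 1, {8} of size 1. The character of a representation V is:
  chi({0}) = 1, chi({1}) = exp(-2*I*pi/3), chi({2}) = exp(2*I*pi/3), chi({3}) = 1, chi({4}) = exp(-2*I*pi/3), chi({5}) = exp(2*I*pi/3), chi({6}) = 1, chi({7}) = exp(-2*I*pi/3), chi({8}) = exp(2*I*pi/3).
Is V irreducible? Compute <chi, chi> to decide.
Irreducible: <chi, chi> = 1.

Proof sketch: <chi, chi> = (1/|G|) sum_C |C| * |chi(C)|^2 = (1/9)[1*|1|^2 + 1*|exp(-2*I*pi/3)|^2 + 1*|exp(2*I*pi/3)|^2 + 1*|1|^2 + 1*|exp(-2*I*pi/3)|^2 + 1*|exp(2*I*pi/3)|^2 + 1*|1|^2 + 1*|exp(-2*I*pi/3)|^2 + 1*|exp(2*I*pi/3)|^2]
  = (1/9)[(1) + (1) + (1) + (1) + (1) + (1) + (1) + (1) + (1)] = 9/9 = 1.
(Exp terms are combined using exp(i*s)*conj(exp(i*t)) = exp(i*(s-t)), and sums of them are collapsed using the identity that for every m > 1 the m distinct m-th roots of unity sum to 0, e.g. 1 + exp(2*I*pi/3) + exp(-2*I*pi/3) = 0.)
A character is irreducible iff <chi, chi> = 1, so this representation is irreducible.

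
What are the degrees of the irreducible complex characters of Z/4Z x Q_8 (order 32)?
Dimensions: 1, 1, 1, 1, 1, 1, 1, 1, 1, 1, 1, 1, 1, 1, 1, 1, 2, 2, 2, 2

Solution. There are 20 irreducibles (= number of conjugacy classes). Their dimensions d_i satisfy sum d_i^2 = |G| = 32: 1 + 1 + 1 + 1 + 1 + 1 + 1 + 1 + 1 + 1 + 1 + 1 + 1 + 1 + 1 + 1 + 4 + 4 + 4 + 4 = 32. (For the product with Z/4Z: each of the 4 1-dim characters of Z/4Z tensors with each irrep of Q_8, giving 4 copies of each Q_8-dimension.)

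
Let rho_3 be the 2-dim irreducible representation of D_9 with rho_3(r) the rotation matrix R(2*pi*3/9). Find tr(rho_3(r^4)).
chi_{rho_3}(r^4) = 2*cos(2*pi*3*4/9) = -1

Explanation: rho_3(r^4) is rotation by angle 2*pi*3*4/9, whose trace is 2*cos(2*pi*3*4/9) = -1.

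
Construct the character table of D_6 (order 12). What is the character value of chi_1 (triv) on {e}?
Conjugacy classes: {e} of size 1, {r^3} of size 1, {r^1, r^5} of size 2, {r^2, r^4} of size 2, {s, sr^2, ...} of size 3, {sr, sr^3, ...} of size 3.
Character table:
  irrep \ class              {e} (size 1)  {r^3} (size 1)  {r^1, r^5} (size 2)  {r^2, r^4} (size 2)  {s, sr^2, ...} (size 3)  {sr, sr^3, ...} (size 3)
  chi_1 (triv)               1             1               1                    1                    1                        1                       
  chi_2 (sign: r->1, s->-1)  1             1               1                    1                    -1                       -1                      
  chi_3 (r->-1, s->1)        1             -1              -1                   1                    1                        -1                      
  chi_4 (r->-1, s->-1)       1             -1              -1                   1                    -1                       1                       
  chi_5 (2d, j=1)            2             -2              1                    -1                   0                        0                       
  chi_6 (2d, j=2)            2             2               -1                   -1                   0                        0                       

Spot check: chi_1 (triv) on {e} = 1.

Working: D_6 has order 2*6 = 12 with 6 conjugacy classes, hence 6 irreducibles. Sum of squared dims 1 + 1 + 1 + 1 + 4 + 4 = 12 = |G|. Linear characters come from the abelianisation; the 2-dimensional irreps have character r^k -> 2*cos(2*pi*j*k/6), reflections -> 0.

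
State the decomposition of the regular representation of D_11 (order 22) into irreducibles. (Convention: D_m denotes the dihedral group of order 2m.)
Each irreducible V_i of dimension d_i appears with multiplicity d_i, i.e. rho_reg = (direct sum over all irreducibles V_i) d_i V_i. The irreducible dimensions for D_11 are 1, 1, 2, 2, 2, 2, 2: 2 irreducibles of dimension 1, each with multiplicity 1; 5 irreducibles of dimension 2, each with multiplicity 2. Total dimension 2*1*1 + 5*2*2 = 22 = |G|.

Details: General theorem: in the regular representation of a finite group G, each irreducible appears with multiplicity equal to its dimension. Check: dim(rho_reg) = sum d_i^2 = 1 + 1 + 4 + 4 + 4 + 4 + 4 = 22 = |G|.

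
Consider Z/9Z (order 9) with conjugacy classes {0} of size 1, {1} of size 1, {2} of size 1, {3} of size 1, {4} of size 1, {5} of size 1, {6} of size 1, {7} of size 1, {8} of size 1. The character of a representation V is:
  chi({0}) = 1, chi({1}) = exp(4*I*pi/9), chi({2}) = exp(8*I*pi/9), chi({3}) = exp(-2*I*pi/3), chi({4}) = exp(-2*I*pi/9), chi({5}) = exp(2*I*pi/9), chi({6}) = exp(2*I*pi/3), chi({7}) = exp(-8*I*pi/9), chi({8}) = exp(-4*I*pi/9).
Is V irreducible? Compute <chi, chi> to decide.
Irreducible: <chi, chi> = 1.

Derivation: <chi, chi> = (1/|G|) sum_C |C| * |chi(C)|^2 = (1/9)[1*|1|^2 + 1*|exp(4*I*pi/9)|^2 + 1*|exp(8*I*pi/9)|^2 + 1*|exp(-2*I*pi/3)|^2 + 1*|exp(-2*I*pi/9)|^2 + 1*|exp(2*I*pi/9)|^2 + 1*|exp(2*I*pi/3)|^2 + 1*|exp(-8*I*pi/9)|^2 + 1*|exp(-4*I*pi/9)|^2]
  = (1/9)[(1) + (1) + (1) + (1) + (1) + (1) + (1) + (1) + (1)] = 9/9 = 1.
(Exp terms are combined using exp(i*s)*conj(exp(i*t)) = exp(i*(s-t)), and sums of them are collapsed using the identity that for every m > 1 the m distinct m-th roots of unity sum to 0, e.g. 1 + exp(2*I*pi/3) + exp(-2*I*pi/3) = 0.)
A character is irreducible iff <chi, chi> = 1, so this representation is irreducible.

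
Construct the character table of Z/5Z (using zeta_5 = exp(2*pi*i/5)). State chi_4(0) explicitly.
Character table of Z/5Z (irreps indexed chi_0,...,chi_4 with chi_k(m) = zeta_5^(k*m), zeta_5 = exp(2*pi*i/5)):
  irrep \ class  {0} (size 1)  {1} (size 1)    {2} (size 1)    {3} (size 1)    {4} (size 1)  
  chi_0          1             1               1               1               1             
  chi_1          1             exp(2*I*pi/5)   exp(4*I*pi/5)   exp(-4*I*pi/5)  exp(-2*I*pi/5)
  chi_2          1             exp(4*I*pi/5)   exp(-2*I*pi/5)  exp(2*I*pi/5)   exp(-4*I*pi/5)
  chi_3          1             exp(-4*I*pi/5)  exp(2*I*pi/5)   exp(-2*I*pi/5)  exp(4*I*pi/5) 
  chi_4          1             exp(-2*I*pi/5)  exp(-4*I*pi/5)  exp(4*I*pi/5)   exp(2*I*pi/5) 

Spot check: chi_4(0) = zeta_5^(4*0) = zeta_5^0 = 1.

Explanation: Z/5Z is abelian, so all 5 irreducible complex representations are 1-dimensional. They are given by chi_k(m) = zeta_5^(k*m) for k = 0,...,4. Row orthogonality: sum_m chi_k(m) conj(chi_l(m)) = 5 * [k = l].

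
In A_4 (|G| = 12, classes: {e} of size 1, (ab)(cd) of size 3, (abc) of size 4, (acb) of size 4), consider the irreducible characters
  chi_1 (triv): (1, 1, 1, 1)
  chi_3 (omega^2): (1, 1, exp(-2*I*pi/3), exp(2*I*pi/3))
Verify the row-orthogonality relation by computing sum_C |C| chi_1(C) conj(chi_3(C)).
Sum = 0; so <chi_1, chi_3> = 0 (distinct irreducibles are orthogonal).

Justification: Compute term by term over conjugacy classes (|C| * chi_1(C) * conj(chi_3(C))):
  1*(1)*conj(1) + 3*(1)*conj(1) + 4*(1)*conj(exp(-2*I*pi/3)) + 4*(1)*conj(exp(2*I*pi/3))
  = (1) + (3) + (4*exp(2*I*pi/3)) + (4*exp(-2*I*pi/3))
  = 0.
(Exp terms are combined using exp(i*s)*conj(exp(i*t)) = exp(i*(s-t)), and sums of them are collapsed using the identity that for every m > 1 the m distinct m-th roots of unity sum to 0, e.g. 1 + exp(2*I*pi/3) + exp(-2*I*pi/3) = 0.)
Dividing by |G| = 12 gives 0/12 = 0, matching the row-orthogonality relation <chi_1, chi_3> = [chi_1 = chi_3].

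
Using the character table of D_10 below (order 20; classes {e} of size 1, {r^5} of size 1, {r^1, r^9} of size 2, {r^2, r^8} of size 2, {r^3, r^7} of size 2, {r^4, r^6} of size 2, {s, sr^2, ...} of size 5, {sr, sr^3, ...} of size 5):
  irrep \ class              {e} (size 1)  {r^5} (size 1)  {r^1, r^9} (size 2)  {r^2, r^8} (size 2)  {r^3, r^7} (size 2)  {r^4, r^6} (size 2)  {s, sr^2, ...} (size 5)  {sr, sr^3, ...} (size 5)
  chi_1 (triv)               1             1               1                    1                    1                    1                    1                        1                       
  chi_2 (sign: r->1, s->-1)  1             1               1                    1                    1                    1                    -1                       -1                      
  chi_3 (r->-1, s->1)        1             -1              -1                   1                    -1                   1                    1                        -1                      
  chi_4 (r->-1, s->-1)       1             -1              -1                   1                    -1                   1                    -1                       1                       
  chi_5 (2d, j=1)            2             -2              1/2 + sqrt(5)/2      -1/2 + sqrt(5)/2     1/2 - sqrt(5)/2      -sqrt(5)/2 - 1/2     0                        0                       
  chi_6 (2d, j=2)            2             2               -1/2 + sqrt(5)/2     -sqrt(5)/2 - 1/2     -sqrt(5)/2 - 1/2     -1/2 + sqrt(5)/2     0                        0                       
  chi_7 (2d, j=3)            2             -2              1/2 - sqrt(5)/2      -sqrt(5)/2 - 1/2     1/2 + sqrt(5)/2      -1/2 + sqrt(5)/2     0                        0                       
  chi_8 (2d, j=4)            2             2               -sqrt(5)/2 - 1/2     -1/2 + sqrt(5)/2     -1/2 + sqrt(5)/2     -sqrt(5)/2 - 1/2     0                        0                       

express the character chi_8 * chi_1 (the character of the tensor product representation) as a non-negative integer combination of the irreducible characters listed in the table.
chi_8 tensor chi_1 = chi_8 (all other irreducibles have multiplicity 0).

Argument: The character of a tensor product is the pointwise product (chi_8 * chi_1)(C) = chi_8(C) * chi_1(C):
  {e}: (2)*(1), {r^5}: (2)*(1), {r^1, r^9}: (-sqrt(5)/2 - 1/2)*(1), {r^2, r^8}: (-1/2 + sqrt(5)/2)*(1), {r^3, r^7}: (-1/2 + sqrt(5)/2)*(1), {r^4, r^6}: (-sqrt(5)/2 - 1/2)*(1), {s, sr^2, ...}: (0)*(1), {sr, sr^3, ...}: (0)*(1)
so (chi_8 * chi_1) takes values
  {e} -> 2, {r^5} -> 2, {r^1, r^9} -> -sqrt(5)/2 - 1/2, {r^2, r^8} -> -1/2 + sqrt(5)/2, {r^3, r^7} -> -1/2 + sqrt(5)/2, {r^4, r^6} -> -sqrt(5)/2 - 1/2, {s, sr^2, ...} -> 0, {sr, sr^3, ...} -> 0.
Now take the inner product of this character with each irreducible chi from the table, <chi_8*chi_1, chi> = (1/20) sum_C |C| (chi_8*chi_1)(C) conj(chi(C)):
  <chi_8*chi_1, chi_1> = (1/20)[1*(2)*conj(1) + 1*(2)*conj(1) + 2*(-sqrt(5)/2 - 1/2)*conj(1) + 2*(-1/2 + sqrt(5)/2)*conj(1) + 2*(-1/2 + sqrt(5)/2)*conj(1) + 2*(-sqrt(5)/2 - 1/2)*conj(1) + 5*(0)*conj(1) + 5*(0)*conj(1)]
      = (1/20)[(2) + (2) + (-sqrt(5) - 1) + (-1 + sqrt(5)) + (-1 + sqrt(5)) + (-sqrt(5) - 1) + (0) + (0)] = 0/20 = 0
  <chi_8*chi_1, chi_2> = (1/20)[1*(2)*conj(1) + 1*(2)*conj(1) + 2*(-sqrt(5)/2 - 1/2)*conj(1) + 2*(-1/2 + sqrt(5)/2)*conj(1) + 2*(-1/2 + sqrt(5)/2)*conj(1) + 2*(-sqrt(5)/2 - 1/2)*conj(1) + 5*(0)*conj(-1) + 5*(0)*conj(-1)]
      = (1/20)[(2) + (2) + (-sqrt(5) - 1) + (-1 + sqrt(5)) + (-1 + sqrt(5)) + (-sqrt(5) - 1) + (0) + (0)] = 0/20 = 0
  <chi_8*chi_1, chi_3> = (1/20)[1*(2)*conj(1) + 1*(2)*conj(-1) + 2*(-sqrt(5)/2 - 1/2)*conj(-1) + 2*(-1/2 + sqrt(5)/2)*conj(1) + 2*(-1/2 + sqrt(5)/2)*conj(-1) + 2*(-sqrt(5)/2 - 1/2)*conj(1) + 5*(0)*conj(1) + 5*(0)*conj(-1)]
      = (1/20)[(2) + (-2) + (1 + sqrt(5)) + (-1 + sqrt(5)) + (1 - sqrt(5)) + (-sqrt(5) - 1) + (0) + (0)] = 0/20 = 0
  <chi_8*chi_1, chi_4> = (1/20)[1*(2)*conj(1) + 1*(2)*conj(-1) + 2*(-sqrt(5)/2 - 1/2)*conj(-1) + 2*(-1/2 + sqrt(5)/2)*conj(1) + 2*(-1/2 + sqrt(5)/2)*conj(-1) + 2*(-sqrt(5)/2 - 1/2)*conj(1) + 5*(0)*conj(-1) + 5*(0)*conj(1)]
      = (1/20)[(2) + (-2) + (1 + sqrt(5)) + (-1 + sqrt(5)) + (1 - sqrt(5)) + (-sqrt(5) - 1) + (0) + (0)] = 0/20 = 0
  <chi_8*chi_1, chi_5> = (1/20)[1*(2)*conj(2) + 1*(2)*conj(-2) + 2*(-sqrt(5)/2 - 1/2)*conj(1/2 + sqrt(5)/2) + 2*(-1/2 + sqrt(5)/2)*conj(-1/2 + sqrt(5)/2) + 2*(-1/2 + sqrt(5)/2)*conj(1/2 - sqrt(5)/2) + 2*(-sqrt(5)/2 - 1/2)*conj(-sqrt(5)/2 - 1/2) + 5*(0)*conj(0) + 5*(0)*conj(0)]
      = (1/20)[(4) + (-4) + (-3 - sqrt(5)) + (3 - sqrt(5)) + (-3 + sqrt(5)) + (sqrt(5) + 3) + (0) + (0)] = 0/20 = 0
  <chi_8*chi_1, chi_6> = (1/20)[1*(2)*conj(2) + 1*(2)*conj(2) + 2*(-sqrt(5)/2 - 1/2)*conj(-1/2 + sqrt(5)/2) + 2*(-1/2 + sqrt(5)/2)*conj(-sqrt(5)/2 - 1/2) + 2*(-1/2 + sqrt(5)/2)*conj(-sqrt(5)/2 - 1/2) + 2*(-sqrt(5)/2 - 1/2)*conj(-1/2 + sqrt(5)/2) + 5*(0)*conj(0) + 5*(0)*conj(0)]
      = (1/20)[(4) + (4) + (-2) + (-2) + (-2) + (-2) + (0) + (0)] = 0/20 = 0
  <chi_8*chi_1, chi_7> = (1/20)[1*(2)*conj(2) + 1*(2)*conj(-2) + 2*(-sqrt(5)/2 - 1/2)*conj(1/2 - sqrt(5)/2) + 2*(-1/2 + sqrt(5)/2)*conj(-sqrt(5)/2 - 1/2) + 2*(-1/2 + sqrt(5)/2)*conj(1/2 + sqrt(5)/2) + 2*(-sqrt(5)/2 - 1/2)*conj(-1/2 + sqrt(5)/2) + 5*(0)*conj(0) + 5*(0)*conj(0)]
      = (1/20)[(4) + (-4) + (2) + (-2) + (2) + (-2) + (0) + (0)] = 0/20 = 0
  <chi_8*chi_1, chi_8> = (1/20)[1*(2)*conj(2) + 1*(2)*conj(2) + 2*(-sqrt(5)/2 - 1/2)*conj(-sqrt(5)/2 - 1/2) + 2*(-1/2 + sqrt(5)/2)*conj(-1/2 + sqrt(5)/2) + 2*(-1/2 + sqrt(5)/2)*conj(-1/2 + sqrt(5)/2) + 2*(-sqrt(5)/2 - 1/2)*conj(-sqrt(5)/2 - 1/2) + 5*(0)*conj(0) + 5*(0)*conj(0)]
      = (1/20)[(4) + (4) + (sqrt(5) + 3) + (3 - sqrt(5)) + (3 - sqrt(5)) + (sqrt(5) + 3) + (0) + (0)] = 20/20 = 1
Hence the multiplicities are chi_8: 1. Dimension check: dim(chi_8)*dim(chi_1) = 2*1 = 2 and sum (mult * dim) = 1*2 = 2.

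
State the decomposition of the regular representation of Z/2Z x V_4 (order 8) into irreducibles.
Each irreducible V_i of dimension d_i appears with multiplicity d_i, i.e. rho_reg = (direct sum over all irreducibles V_i) d_i V_i. The irreducible dimensions for Z/2Z x V_4 are 1, 1, 1, 1, 1, 1, 1, 1: 8 irreducibles of dimension 1, each with multiplicity 1. Total dimension 8*1*1 = 8 = |G|.

Derivation: General theorem: in the regular representation of a finite group G, each irreducible appears with multiplicity equal to its dimension. Check: dim(rho_reg) = sum d_i^2 = 1 + 1 + 1 + 1 + 1 + 1 + 1 + 1 = 8 = |G|.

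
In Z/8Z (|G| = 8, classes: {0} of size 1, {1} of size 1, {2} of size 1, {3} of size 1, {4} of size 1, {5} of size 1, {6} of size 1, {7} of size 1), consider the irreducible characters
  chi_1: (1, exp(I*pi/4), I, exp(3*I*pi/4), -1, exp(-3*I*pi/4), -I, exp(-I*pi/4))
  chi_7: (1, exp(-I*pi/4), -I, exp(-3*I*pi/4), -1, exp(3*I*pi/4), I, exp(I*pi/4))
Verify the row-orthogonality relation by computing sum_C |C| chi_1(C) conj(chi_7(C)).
Sum = 0; so <chi_1, chi_7> = 0 (distinct irreducibles are orthogonal).

Argument: Compute term by term over conjugacy classes (|C| * chi_1(C) * conj(chi_7(C))):
  1*(1)*conj(1) + 1*(exp(I*pi/4))*conj(exp(-I*pi/4)) + 1*(I)*conj(-I) + 1*(exp(3*I*pi/4))*conj(exp(-3*I*pi/4)) + 1*(-1)*conj(-1) + 1*(exp(-3*I*pi/4))*conj(exp(3*I*pi/4)) + 1*(-I)*conj(I) + 1*(exp(-I*pi/4))*conj(exp(I*pi/4))
  = (1) + (I) + (-1) + (-I) + (1) + (I) + (-1) + (-I)
  = 0.
(Exp terms are combined using exp(i*s)*conj(exp(i*t)) = exp(i*(s-t)), and sums of them are collapsed using the identity that for every m > 1 the m distinct m-th roots of unity sum to 0, e.g. 1 + exp(2*I*pi/3) + exp(-2*I*pi/3) = 0.)
Dividing by |G| = 8 gives 0/8 = 0, matching the row-orthogonality relation <chi_1, chi_7> = [chi_1 = chi_7].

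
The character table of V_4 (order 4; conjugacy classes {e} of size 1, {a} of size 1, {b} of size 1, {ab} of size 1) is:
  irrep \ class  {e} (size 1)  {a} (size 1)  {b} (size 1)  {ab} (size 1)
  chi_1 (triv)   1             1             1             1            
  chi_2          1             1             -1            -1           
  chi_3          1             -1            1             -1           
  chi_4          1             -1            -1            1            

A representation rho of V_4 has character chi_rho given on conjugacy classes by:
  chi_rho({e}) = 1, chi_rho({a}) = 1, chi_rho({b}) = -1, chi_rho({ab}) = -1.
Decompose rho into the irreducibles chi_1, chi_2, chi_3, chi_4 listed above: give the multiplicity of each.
Multiplicities: chi_1: 0, chi_2: 1, chi_3: 0, chi_4: 0.

Explanation: Use <chi_rho, chi> = (1/|G|) sum_C |C| * chi_rho(C) * conj(chi(C)) with |G| = 4 for each irreducible chi in the table:
  <chi_rho, chi_1> = (1/4)[1*(1)*conj(1) + 1*(1)*conj(1) + 1*(-1)*conj(1) + 1*(-1)*conj(1)]
      = (1/4)[(1) + (1) + (-1) + (-1)] = 0/4 = 0
  <chi_rho, chi_2> = (1/4)[1*(1)*conj(1) + 1*(1)*conj(1) + 1*(-1)*conj(-1) + 1*(-1)*conj(-1)]
      = (1/4)[(1) + (1) + (1) + (1)] = 4/4 = 1
  <chi_rho, chi_3> = (1/4)[1*(1)*conj(1) + 1*(1)*conj(-1) + 1*(-1)*conj(1) + 1*(-1)*conj(-1)]
      = (1/4)[(1) + (-1) + (-1) + (1)] = 0/4 = 0
  <chi_rho, chi_4> = (1/4)[1*(1)*conj(1) + 1*(1)*conj(-1) + 1*(-1)*conj(-1) + 1*(-1)*conj(1)]
      = (1/4)[(1) + (-1) + (1) + (-1)] = 0/4 = 0
Dimension check: dim(rho) = sum (mult * dim) = 0*1 + 1*1 + 0*1 + 0*1 = 1 = chi_rho(e) = 1.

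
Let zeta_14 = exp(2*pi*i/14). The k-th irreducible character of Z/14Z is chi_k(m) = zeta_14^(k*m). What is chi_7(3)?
chi_7(3) = zeta_14^21 = -1

Proof sketch: chi_7(3) = zeta_14^(7*3) = zeta_14^21. Since zeta_14^14 = 1, this equals zeta_14^7 = exp(2*pi*i*7/14) = -1.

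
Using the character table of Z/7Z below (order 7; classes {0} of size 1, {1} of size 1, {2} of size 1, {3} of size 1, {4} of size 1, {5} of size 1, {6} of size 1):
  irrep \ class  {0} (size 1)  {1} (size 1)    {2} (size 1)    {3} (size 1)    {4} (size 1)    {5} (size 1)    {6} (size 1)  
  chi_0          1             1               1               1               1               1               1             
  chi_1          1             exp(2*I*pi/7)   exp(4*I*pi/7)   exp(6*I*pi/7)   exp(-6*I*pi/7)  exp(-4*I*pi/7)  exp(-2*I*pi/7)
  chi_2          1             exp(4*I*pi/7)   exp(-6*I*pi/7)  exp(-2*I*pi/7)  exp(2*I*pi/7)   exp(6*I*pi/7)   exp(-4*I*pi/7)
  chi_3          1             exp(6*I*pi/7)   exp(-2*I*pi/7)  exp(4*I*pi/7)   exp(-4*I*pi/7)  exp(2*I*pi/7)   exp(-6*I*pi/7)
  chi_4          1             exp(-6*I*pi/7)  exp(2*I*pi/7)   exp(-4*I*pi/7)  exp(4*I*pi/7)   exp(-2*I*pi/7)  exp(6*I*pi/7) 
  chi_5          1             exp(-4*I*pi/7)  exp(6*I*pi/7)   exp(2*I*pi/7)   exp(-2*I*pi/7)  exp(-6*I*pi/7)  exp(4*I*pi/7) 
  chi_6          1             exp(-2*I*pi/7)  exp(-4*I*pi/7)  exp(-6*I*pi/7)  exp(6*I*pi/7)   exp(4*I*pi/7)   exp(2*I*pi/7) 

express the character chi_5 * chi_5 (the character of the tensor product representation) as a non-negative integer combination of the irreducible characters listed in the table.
chi_5 tensor chi_5 = chi_3 (all other irreducibles have multiplicity 0).

Reasoning: The character of a tensor product is the pointwise product (chi_5 * chi_5)(C) = chi_5(C) * chi_5(C):
  {0}: (1)*(1), {1}: (exp(-4*I*pi/7))*(exp(-4*I*pi/7)), {2}: (exp(6*I*pi/7))*(exp(6*I*pi/7)), {3}: (exp(2*I*pi/7))*(exp(2*I*pi/7)), {4}: (exp(-2*I*pi/7))*(exp(-2*I*pi/7)), {5}: (exp(-6*I*pi/7))*(exp(-6*I*pi/7)), {6}: (exp(4*I*pi/7))*(exp(4*I*pi/7))
so (chi_5 * chi_5) takes values
  {0} -> 1, {1} -> exp(6*I*pi/7), {2} -> exp(-2*I*pi/7), {3} -> exp(4*I*pi/7), {4} -> exp(-4*I*pi/7), {5} -> exp(2*I*pi/7), {6} -> exp(-6*I*pi/7).
Now take the inner product of this character with each irreducible chi from the table, <chi_5*chi_5, chi> = (1/7) sum_C |C| (chi_5*chi_5)(C) conj(chi(C)):
  <chi_5*chi_5, chi_0> = (1/7)[1*(1)*conj(1) + 1*(exp(6*I*pi/7))*conj(1) + 1*(exp(-2*I*pi/7))*conj(1) + 1*(exp(4*I*pi/7))*conj(1) + 1*(exp(-4*I*pi/7))*conj(1) + 1*(exp(2*I*pi/7))*conj(1) + 1*(exp(-6*I*pi/7))*conj(1)]
      = (1/7)[(1) + (exp(6*I*pi/7)) + (exp(-2*I*pi/7)) + (exp(4*I*pi/7)) + (exp(-4*I*pi/7)) + (exp(2*I*pi/7)) + (exp(-6*I*pi/7))] = 0/7 = 0
  <chi_5*chi_5, chi_1> = (1/7)[1*(1)*conj(1) + 1*(exp(6*I*pi/7))*conj(exp(2*I*pi/7)) + 1*(exp(-2*I*pi/7))*conj(exp(4*I*pi/7)) + 1*(exp(4*I*pi/7))*conj(exp(6*I*pi/7)) + 1*(exp(-4*I*pi/7))*conj(exp(-6*I*pi/7)) + 1*(exp(2*I*pi/7))*conj(exp(-4*I*pi/7)) + 1*(exp(-6*I*pi/7))*conj(exp(-2*I*pi/7))]
      = (1/7)[(1) + (exp(4*I*pi/7)) + (exp(-6*I*pi/7)) + (exp(-2*I*pi/7)) + (exp(2*I*pi/7)) + (exp(6*I*pi/7)) + (exp(-4*I*pi/7))] = 0/7 = 0
  <chi_5*chi_5, chi_2> = (1/7)[1*(1)*conj(1) + 1*(exp(6*I*pi/7))*conj(exp(4*I*pi/7)) + 1*(exp(-2*I*pi/7))*conj(exp(-6*I*pi/7)) + 1*(exp(4*I*pi/7))*conj(exp(-2*I*pi/7)) + 1*(exp(-4*I*pi/7))*conj(exp(2*I*pi/7)) + 1*(exp(2*I*pi/7))*conj(exp(6*I*pi/7)) + 1*(exp(-6*I*pi/7))*conj(exp(-4*I*pi/7))]
      = (1/7)[(1) + (exp(2*I*pi/7)) + (exp(4*I*pi/7)) + (exp(6*I*pi/7)) + (exp(-6*I*pi/7)) + (exp(-4*I*pi/7)) + (exp(-2*I*pi/7))] = 0/7 = 0
  <chi_5*chi_5, chi_3> = (1/7)[1*(1)*conj(1) + 1*(exp(6*I*pi/7))*conj(exp(6*I*pi/7)) + 1*(exp(-2*I*pi/7))*conj(exp(-2*I*pi/7)) + 1*(exp(4*I*pi/7))*conj(exp(4*I*pi/7)) + 1*(exp(-4*I*pi/7))*conj(exp(-4*I*pi/7)) + 1*(exp(2*I*pi/7))*conj(exp(2*I*pi/7)) + 1*(exp(-6*I*pi/7))*conj(exp(-6*I*pi/7))]
      = (1/7)[(1) + (1) + (1) + (1) + (1) + (1) + (1)] = 7/7 = 1
  <chi_5*chi_5, chi_4> = (1/7)[1*(1)*conj(1) + 1*(exp(6*I*pi/7))*conj(exp(-6*I*pi/7)) + 1*(exp(-2*I*pi/7))*conj(exp(2*I*pi/7)) + 1*(exp(4*I*pi/7))*conj(exp(-4*I*pi/7)) + 1*(exp(-4*I*pi/7))*conj(exp(4*I*pi/7)) + 1*(exp(2*I*pi/7))*conj(exp(-2*I*pi/7)) + 1*(exp(-6*I*pi/7))*conj(exp(6*I*pi/7))]
      = (1/7)[(1) + (exp(-2*I*pi/7)) + (exp(-4*I*pi/7)) + (exp(-6*I*pi/7)) + (exp(6*I*pi/7)) + (exp(4*I*pi/7)) + (exp(2*I*pi/7))] = 0/7 = 0
  <chi_5*chi_5, chi_5> = (1/7)[1*(1)*conj(1) + 1*(exp(6*I*pi/7))*conj(exp(-4*I*pi/7)) + 1*(exp(-2*I*pi/7))*conj(exp(6*I*pi/7)) + 1*(exp(4*I*pi/7))*conj(exp(2*I*pi/7)) + 1*(exp(-4*I*pi/7))*conj(exp(-2*I*pi/7)) + 1*(exp(2*I*pi/7))*conj(exp(-6*I*pi/7)) + 1*(exp(-6*I*pi/7))*conj(exp(4*I*pi/7))]
      = (1/7)[(1) + (exp(-4*I*pi/7)) + (exp(6*I*pi/7)) + (exp(2*I*pi/7)) + (exp(-2*I*pi/7)) + (exp(-6*I*pi/7)) + (exp(4*I*pi/7))] = 0/7 = 0
  <chi_5*chi_5, chi_6> = (1/7)[1*(1)*conj(1) + 1*(exp(6*I*pi/7))*conj(exp(-2*I*pi/7)) + 1*(exp(-2*I*pi/7))*conj(exp(-4*I*pi/7)) + 1*(exp(4*I*pi/7))*conj(exp(-6*I*pi/7)) + 1*(exp(-4*I*pi/7))*conj(exp(6*I*pi/7)) + 1*(exp(2*I*pi/7))*conj(exp(4*I*pi/7)) + 1*(exp(-6*I*pi/7))*conj(exp(2*I*pi/7))]
      = (1/7)[(1) + (exp(-6*I*pi/7)) + (exp(2*I*pi/7)) + (exp(-4*I*pi/7)) + (exp(4*I*pi/7)) + (exp(-2*I*pi/7)) + (exp(6*I*pi/7))] = 0/7 = 0
(Exp terms are combined using exp(i*s)*conj(exp(i*t)) = exp(i*(s-t)), and sums of them are collapsed using the identity that for every m > 1 the m distinct m-th roots of unity sum to 0, e.g. 1 + exp(2*I*pi/3) + exp(-2*I*pi/3) = 0.)
Hence the multiplicities are chi_3: 1. Dimension check: dim(chi_5)*dim(chi_5) = 1*1 = 1 and sum (mult * dim) = 1*1 = 1.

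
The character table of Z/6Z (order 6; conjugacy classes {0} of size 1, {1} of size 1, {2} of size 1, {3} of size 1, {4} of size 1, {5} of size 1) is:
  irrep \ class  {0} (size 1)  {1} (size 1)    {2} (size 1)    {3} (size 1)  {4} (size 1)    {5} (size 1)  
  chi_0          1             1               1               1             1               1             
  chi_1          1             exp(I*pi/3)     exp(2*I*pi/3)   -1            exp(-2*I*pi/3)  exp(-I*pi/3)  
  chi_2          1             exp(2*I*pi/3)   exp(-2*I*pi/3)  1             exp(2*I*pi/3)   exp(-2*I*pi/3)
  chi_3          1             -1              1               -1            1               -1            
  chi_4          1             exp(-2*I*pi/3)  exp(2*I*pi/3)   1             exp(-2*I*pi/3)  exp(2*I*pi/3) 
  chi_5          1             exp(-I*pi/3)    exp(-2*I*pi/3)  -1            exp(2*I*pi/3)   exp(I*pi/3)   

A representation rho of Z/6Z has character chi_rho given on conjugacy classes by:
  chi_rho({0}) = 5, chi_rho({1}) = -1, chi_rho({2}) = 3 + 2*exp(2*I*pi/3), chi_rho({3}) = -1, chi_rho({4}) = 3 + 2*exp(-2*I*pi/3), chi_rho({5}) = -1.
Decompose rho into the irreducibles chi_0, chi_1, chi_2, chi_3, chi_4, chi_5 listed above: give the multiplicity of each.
Multiplicities: chi_0: 1, chi_1: 1, chi_2: 0, chi_3: 2, chi_4: 1, chi_5: 0.

Use <chi_rho, chi> = (1/|G|) sum_C |C| * chi_rho(C) * conj(chi(C)) with |G| = 6 for each irreducible chi in the table:
  <chi_rho, chi_0> = (1/6)[1*(5)*conj(1) + 1*(-1)*conj(1) + 1*(3 + 2*exp(2*I*pi/3))*conj(1) + 1*(-1)*conj(1) + 1*(3 + 2*exp(-2*I*pi/3))*conj(1) + 1*(-1)*conj(1)]
      = (1/6)[(5) + (-1) + (3 + 2*exp(2*I*pi/3)) + (-1) + (3 + 2*exp(-2*I*pi/3)) + (-1)] = 6/6 = 1
  <chi_rho, chi_1> = (1/6)[1*(5)*conj(1) + 1*(-1)*conj(exp(I*pi/3)) + 1*(3 + 2*exp(2*I*pi/3))*conj(exp(2*I*pi/3)) + 1*(-1)*conj(-1) + 1*(3 + 2*exp(-2*I*pi/3))*conj(exp(-2*I*pi/3)) + 1*(-1)*conj(exp(-I*pi/3))]
      = (1/6)[(5) + (-exp(-I*pi/3)) + (2 + 3*exp(-2*I*pi/3)) + (1) + (2 + 3*exp(2*I*pi/3)) + (-exp(I*pi/3))] = 6/6 = 1
  <chi_rho, chi_2> = (1/6)[1*(5)*conj(1) + 1*(-1)*conj(exp(2*I*pi/3)) + 1*(3 + 2*exp(2*I*pi/3))*conj(exp(-2*I*pi/3)) + 1*(-1)*conj(1) + 1*(3 + 2*exp(-2*I*pi/3))*conj(exp(2*I*pi/3)) + 1*(-1)*conj(exp(-2*I*pi/3))]
      = (1/6)[(5) + (exp(-I*pi/3) + exp(2*I*pi/3) - exp(-2*I*pi/3)) + (2*exp(-2*I*pi/3) + 3*exp(2*I*pi/3)) + (-1) + (3*exp(-2*I*pi/3) + 2*exp(2*I*pi/3)) + (exp(-2*I*pi/3) - exp(2*I*pi/3) + exp(I*pi/3))] = 0/6 = 0
  <chi_rho, chi_3> = (1/6)[1*(5)*conj(1) + 1*(-1)*conj(-1) + 1*(3 + 2*exp(2*I*pi/3))*conj(1) + 1*(-1)*conj(-1) + 1*(3 + 2*exp(-2*I*pi/3))*conj(1) + 1*(-1)*conj(-1)]
      = (1/6)[(5) + (1) + (3 + 2*exp(2*I*pi/3)) + (1) + (3 + 2*exp(-2*I*pi/3)) + (1)] = 12/6 = 2
  <chi_rho, chi_4> = (1/6)[1*(5)*conj(1) + 1*(-1)*conj(exp(-2*I*pi/3)) + 1*(3 + 2*exp(2*I*pi/3))*conj(exp(2*I*pi/3)) + 1*(-1)*conj(1) + 1*(3 + 2*exp(-2*I*pi/3))*conj(exp(-2*I*pi/3)) + 1*(-1)*conj(exp(2*I*pi/3))]
      = (1/6)[(5) + (-exp(2*I*pi/3)) + (2 + 3*exp(-2*I*pi/3)) + (-1) + (2 + 3*exp(2*I*pi/3)) + (-exp(-2*I*pi/3))] = 6/6 = 1
  <chi_rho, chi_5> = (1/6)[1*(5)*conj(1) + 1*(-1)*conj(exp(-I*pi/3)) + 1*(3 + 2*exp(2*I*pi/3))*conj(exp(-2*I*pi/3)) + 1*(-1)*conj(-1) + 1*(3 + 2*exp(-2*I*pi/3))*conj(exp(2*I*pi/3)) + 1*(-1)*conj(exp(I*pi/3))]
      = (1/6)[(5) + (-exp(I*pi/3) + exp(-I*pi/3) + exp(2*I*pi/3)) + (2*exp(-2*I*pi/3) + 3*exp(2*I*pi/3)) + (1) + (3*exp(-2*I*pi/3) + 2*exp(2*I*pi/3)) + (exp(-2*I*pi/3) - exp(-I*pi/3) + exp(I*pi/3))] = 0/6 = 0
(Exp terms are combined using exp(i*s)*conj(exp(i*t)) = exp(i*(s-t)), and sums of them are collapsed using the identity that for every m > 1 the m distinct m-th roots of unity sum to 0, e.g. 1 + exp(2*I*pi/3) + exp(-2*I*pi/3) = 0.)
Dimension check: dim(rho) = sum (mult * dim) = 1*1 + 1*1 + 0*1 + 2*1 + 1*1 + 0*1 = 5 = chi_rho(e) = 5.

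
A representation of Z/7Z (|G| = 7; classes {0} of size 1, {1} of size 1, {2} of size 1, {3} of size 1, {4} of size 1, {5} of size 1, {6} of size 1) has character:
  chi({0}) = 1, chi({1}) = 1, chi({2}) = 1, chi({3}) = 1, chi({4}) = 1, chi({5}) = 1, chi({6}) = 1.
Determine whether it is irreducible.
Irreducible: <chi, chi> = 1.

<chi, chi> = (1/|G|) sum_C |C| * |chi(C)|^2 = (1/7)[1*|1|^2 + 1*|1|^2 + 1*|1|^2 + 1*|1|^2 + 1*|1|^2 + 1*|1|^2 + 1*|1|^2]
  = (1/7)[(1) + (1) + (1) + (1) + (1) + (1) + (1)] = 7/7 = 1.
(Exp terms are combined using exp(i*s)*conj(exp(i*t)) = exp(i*(s-t)), and sums of them are collapsed using the identity that for every m > 1 the m distinct m-th roots of unity sum to 0, e.g. 1 + exp(2*I*pi/3) + exp(-2*I*pi/3) = 0.)
A character is irreducible iff <chi, chi> = 1, so this representation is irreducible.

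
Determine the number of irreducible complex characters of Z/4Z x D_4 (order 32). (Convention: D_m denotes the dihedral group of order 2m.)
20

Solution. The number of irreducible complex representations of a finite group equals its number of conjugacy classes. For a direct product, #classes(G x H) = #classes(G) * #classes(H). Z/4Z has 4 classes (abelian), D_4 has 5 classes, so 4 * 5 = 20, so Z/4Z x D_4 (order 32) has exactly 20 irreducible complex representations.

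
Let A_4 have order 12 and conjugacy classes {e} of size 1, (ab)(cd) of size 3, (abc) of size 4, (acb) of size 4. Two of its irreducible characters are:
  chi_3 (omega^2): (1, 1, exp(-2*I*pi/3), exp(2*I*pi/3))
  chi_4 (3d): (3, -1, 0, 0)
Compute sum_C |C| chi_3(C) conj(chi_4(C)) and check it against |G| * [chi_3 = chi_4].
Sum = 0; so <chi_3, chi_4> = 0 (distinct irreducibles are orthogonal).

Compute term by term over conjugacy classes (|C| * chi_3(C) * conj(chi_4(C))):
  1*(1)*conj(3) + 3*(1)*conj(-1) + 4*(exp(-2*I*pi/3))*conj(0) + 4*(exp(2*I*pi/3))*conj(0)
  = (3) + (-3) + (0) + (0)
  = 0.
(Exp terms are combined using exp(i*s)*conj(exp(i*t)) = exp(i*(s-t)), and sums of them are collapsed using the identity that for every m > 1 the m distinct m-th roots of unity sum to 0, e.g. 1 + exp(2*I*pi/3) + exp(-2*I*pi/3) = 0.)
Dividing by |G| = 12 gives 0/12 = 0, matching the row-orthogonality relation <chi_3, chi_4> = [chi_3 = chi_4].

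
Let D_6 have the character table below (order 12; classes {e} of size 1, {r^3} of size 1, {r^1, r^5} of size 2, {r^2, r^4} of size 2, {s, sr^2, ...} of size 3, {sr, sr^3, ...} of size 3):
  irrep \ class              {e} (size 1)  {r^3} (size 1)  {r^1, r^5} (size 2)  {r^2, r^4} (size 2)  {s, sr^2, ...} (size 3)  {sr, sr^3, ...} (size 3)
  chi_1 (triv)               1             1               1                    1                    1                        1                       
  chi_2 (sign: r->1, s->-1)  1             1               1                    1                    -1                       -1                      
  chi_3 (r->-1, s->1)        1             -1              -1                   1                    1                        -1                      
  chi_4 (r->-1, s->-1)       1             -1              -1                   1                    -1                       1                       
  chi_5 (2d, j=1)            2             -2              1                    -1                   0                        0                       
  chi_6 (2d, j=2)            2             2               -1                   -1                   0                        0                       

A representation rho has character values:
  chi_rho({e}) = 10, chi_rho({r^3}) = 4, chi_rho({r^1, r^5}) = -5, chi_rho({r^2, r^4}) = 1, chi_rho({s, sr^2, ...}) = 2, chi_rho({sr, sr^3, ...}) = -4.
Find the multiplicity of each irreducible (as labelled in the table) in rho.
Multiplicities: chi_1: 0, chi_2: 1, chi_3: 3, chi_4: 0, chi_5: 0, chi_6: 3.

Working: Use <chi_rho, chi> = (1/|G|) sum_C |C| * chi_rho(C) * conj(chi(C)) with |G| = 12 for each irreducible chi in the table:
  <chi_rho, chi_1> = (1/12)[1*(10)*conj(1) + 1*(4)*conj(1) + 2*(-5)*conj(1) + 2*(1)*conj(1) + 3*(2)*conj(1) + 3*(-4)*conj(1)]
      = (1/12)[(10) + (4) + (-10) + (2) + (6) + (-12)] = 0/12 = 0
  <chi_rho, chi_2> = (1/12)[1*(10)*conj(1) + 1*(4)*conj(1) + 2*(-5)*conj(1) + 2*(1)*conj(1) + 3*(2)*conj(-1) + 3*(-4)*conj(-1)]
      = (1/12)[(10) + (4) + (-10) + (2) + (-6) + (12)] = 12/12 = 1
  <chi_rho, chi_3> = (1/12)[1*(10)*conj(1) + 1*(4)*conj(-1) + 2*(-5)*conj(-1) + 2*(1)*conj(1) + 3*(2)*conj(1) + 3*(-4)*conj(-1)]
      = (1/12)[(10) + (-4) + (10) + (2) + (6) + (12)] = 36/12 = 3
  <chi_rho, chi_4> = (1/12)[1*(10)*conj(1) + 1*(4)*conj(-1) + 2*(-5)*conj(-1) + 2*(1)*conj(1) + 3*(2)*conj(-1) + 3*(-4)*conj(1)]
      = (1/12)[(10) + (-4) + (10) + (2) + (-6) + (-12)] = 0/12 = 0
  <chi_rho, chi_5> = (1/12)[1*(10)*conj(2) + 1*(4)*conj(-2) + 2*(-5)*conj(1) + 2*(1)*conj(-1) + 3*(2)*conj(0) + 3*(-4)*conj(0)]
      = (1/12)[(20) + (-8) + (-10) + (-2) + (0) + (0)] = 0/12 = 0
  <chi_rho, chi_6> = (1/12)[1*(10)*conj(2) + 1*(4)*conj(2) + 2*(-5)*conj(-1) + 2*(1)*conj(-1) + 3*(2)*conj(0) + 3*(-4)*conj(0)]
      = (1/12)[(20) + (8) + (10) + (-2) + (0) + (0)] = 36/12 = 3
Dimension check: dim(rho) = sum (mult * dim) = 0*1 + 1*1 + 3*1 + 0*1 + 0*2 + 3*2 = 10 = chi_rho(e) = 10.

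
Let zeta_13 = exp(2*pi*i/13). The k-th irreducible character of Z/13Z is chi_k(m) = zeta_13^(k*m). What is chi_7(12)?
chi_7(12) = zeta_13^84 = exp(12*I*pi/13)

Proof sketch: chi_7(12) = zeta_13^(7*12) = zeta_13^84. Since zeta_13^13 = 1, this equals zeta_13^6 = exp(2*pi*i*6/13) = exp(12*I*pi/13).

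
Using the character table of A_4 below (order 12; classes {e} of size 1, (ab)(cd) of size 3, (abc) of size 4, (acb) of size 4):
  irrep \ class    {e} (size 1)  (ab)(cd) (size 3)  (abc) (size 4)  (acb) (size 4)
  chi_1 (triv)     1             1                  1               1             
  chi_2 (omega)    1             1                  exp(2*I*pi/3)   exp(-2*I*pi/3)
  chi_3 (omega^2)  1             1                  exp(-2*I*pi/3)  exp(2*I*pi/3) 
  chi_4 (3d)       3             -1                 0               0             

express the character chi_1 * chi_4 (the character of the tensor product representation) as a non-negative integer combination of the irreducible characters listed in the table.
chi_1 tensor chi_4 = chi_4 (all other irreducibles have multiplicity 0).

Derivation: The character of a tensor product is the pointwise product (chi_1 * chi_4)(C) = chi_1(C) * chi_4(C):
  {e}: (1)*(3), (ab)(cd): (1)*(-1), (abc): (1)*(0), (acb): (1)*(0)
so (chi_1 * chi_4) takes values
  {e} -> 3, (ab)(cd) -> -1, (abc) -> 0, (acb) -> 0.
Now take the inner product of this character with each irreducible chi from the table, <chi_1*chi_4, chi> = (1/12) sum_C |C| (chi_1*chi_4)(C) conj(chi(C)):
  <chi_1*chi_4, chi_1> = (1/12)[1*(3)*conj(1) + 3*(-1)*conj(1) + 4*(0)*conj(1) + 4*(0)*conj(1)]
      = (1/12)[(3) + (-3) + (0) + (0)] = 0/12 = 0
  <chi_1*chi_4, chi_2> = (1/12)[1*(3)*conj(1) + 3*(-1)*conj(1) + 4*(0)*conj(exp(2*I*pi/3)) + 4*(0)*conj(exp(-2*I*pi/3))]
      = (1/12)[(3) + (-3) + (0) + (0)] = 0/12 = 0
  <chi_1*chi_4, chi_3> = (1/12)[1*(3)*conj(1) + 3*(-1)*conj(1) + 4*(0)*conj(exp(-2*I*pi/3)) + 4*(0)*conj(exp(2*I*pi/3))]
      = (1/12)[(3) + (-3) + (0) + (0)] = 0/12 = 0
  <chi_1*chi_4, chi_4> = (1/12)[1*(3)*conj(3) + 3*(-1)*conj(-1) + 4*(0)*conj(0) + 4*(0)*conj(0)]
      = (1/12)[(9) + (3) + (0) + (0)] = 12/12 = 1
(Exp terms are combined using exp(i*s)*conj(exp(i*t)) = exp(i*(s-t)), and sums of them are collapsed using the identity that for every m > 1 the m distinct m-th roots of unity sum to 0, e.g. 1 + exp(2*I*pi/3) + exp(-2*I*pi/3) = 0.)
Hence the multiplicities are chi_4: 1. Dimension check: dim(chi_1)*dim(chi_4) = 1*3 = 3 and sum (mult * dim) = 1*3 = 3.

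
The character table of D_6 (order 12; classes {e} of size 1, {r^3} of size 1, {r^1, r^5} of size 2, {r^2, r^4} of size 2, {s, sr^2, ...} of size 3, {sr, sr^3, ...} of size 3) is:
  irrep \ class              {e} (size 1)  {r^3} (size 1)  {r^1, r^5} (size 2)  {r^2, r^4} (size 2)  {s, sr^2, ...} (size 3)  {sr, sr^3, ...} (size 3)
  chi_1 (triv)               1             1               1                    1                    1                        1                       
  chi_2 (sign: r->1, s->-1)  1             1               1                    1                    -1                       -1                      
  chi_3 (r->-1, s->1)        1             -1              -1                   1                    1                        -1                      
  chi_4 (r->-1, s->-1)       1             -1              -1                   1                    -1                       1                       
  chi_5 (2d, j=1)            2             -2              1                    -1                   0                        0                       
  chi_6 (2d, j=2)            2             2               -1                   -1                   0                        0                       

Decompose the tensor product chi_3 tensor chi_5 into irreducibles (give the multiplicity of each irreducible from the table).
chi_3 tensor chi_5 = chi_6 (all other irreducibles have multiplicity 0).

Working: The character of a tensor product is the pointwise product (chi_3 * chi_5)(C) = chi_3(C) * chi_5(C):
  {e}: (1)*(2), {r^3}: (-1)*(-2), {r^1, r^5}: (-1)*(1), {r^2, r^4}: (1)*(-1), {s, sr^2, ...}: (1)*(0), {sr, sr^3, ...}: (-1)*(0)
so (chi_3 * chi_5) takes values
  {e} -> 2, {r^3} -> 2, {r^1, r^5} -> -1, {r^2, r^4} -> -1, {s, sr^2, ...} -> 0, {sr, sr^3, ...} -> 0.
Now take the inner product of this character with each irreducible chi from the table, <chi_3*chi_5, chi> = (1/12) sum_C |C| (chi_3*chi_5)(C) conj(chi(C)):
  <chi_3*chi_5, chi_1> = (1/12)[1*(2)*conj(1) + 1*(2)*conj(1) + 2*(-1)*conj(1) + 2*(-1)*conj(1) + 3*(0)*conj(1) + 3*(0)*conj(1)]
      = (1/12)[(2) + (2) + (-2) + (-2) + (0) + (0)] = 0/12 = 0
  <chi_3*chi_5, chi_2> = (1/12)[1*(2)*conj(1) + 1*(2)*conj(1) + 2*(-1)*conj(1) + 2*(-1)*conj(1) + 3*(0)*conj(-1) + 3*(0)*conj(-1)]
      = (1/12)[(2) + (2) + (-2) + (-2) + (0) + (0)] = 0/12 = 0
  <chi_3*chi_5, chi_3> = (1/12)[1*(2)*conj(1) + 1*(2)*conj(-1) + 2*(-1)*conj(-1) + 2*(-1)*conj(1) + 3*(0)*conj(1) + 3*(0)*conj(-1)]
      = (1/12)[(2) + (-2) + (2) + (-2) + (0) + (0)] = 0/12 = 0
  <chi_3*chi_5, chi_4> = (1/12)[1*(2)*conj(1) + 1*(2)*conj(-1) + 2*(-1)*conj(-1) + 2*(-1)*conj(1) + 3*(0)*conj(-1) + 3*(0)*conj(1)]
      = (1/12)[(2) + (-2) + (2) + (-2) + (0) + (0)] = 0/12 = 0
  <chi_3*chi_5, chi_5> = (1/12)[1*(2)*conj(2) + 1*(2)*conj(-2) + 2*(-1)*conj(1) + 2*(-1)*conj(-1) + 3*(0)*conj(0) + 3*(0)*conj(0)]
      = (1/12)[(4) + (-4) + (-2) + (2) + (0) + (0)] = 0/12 = 0
  <chi_3*chi_5, chi_6> = (1/12)[1*(2)*conj(2) + 1*(2)*conj(2) + 2*(-1)*conj(-1) + 2*(-1)*conj(-1) + 3*(0)*conj(0) + 3*(0)*conj(0)]
      = (1/12)[(4) + (4) + (2) + (2) + (0) + (0)] = 12/12 = 1
Hence the multiplicities are chi_6: 1. Dimension check: dim(chi_3)*dim(chi_5) = 1*2 = 2 and sum (mult * dim) = 1*2 = 2.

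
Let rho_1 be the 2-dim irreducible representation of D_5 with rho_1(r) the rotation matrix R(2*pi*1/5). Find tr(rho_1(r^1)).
chi_{rho_1}(r^1) = 2*cos(2*pi*1*1/5) = -1/2 + sqrt(5)/2

Justification: rho_1(r^1) is rotation by angle 2*pi*1*1/5, whose trace is 2*cos(2*pi*1*1/5) = -1/2 + sqrt(5)/2.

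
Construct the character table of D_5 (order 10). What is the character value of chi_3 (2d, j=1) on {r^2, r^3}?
Conjugacy classes: {e} of size 1, {r^1, r^4} of size 2, {r^2, r^3} of size 2, {s, sr, ..., sr^4} of size 5.
Character table:
  irrep \ class              {e} (size 1)  {r^1, r^4} (size 2)  {r^2, r^3} (size 2)  {s, sr, ..., sr^4} (size 5)
  chi_1 (triv)               1             1                    1                    1                          
  chi_2 (sign: r->1, s->-1)  1             1                    1                    -1                         
  chi_3 (2d, j=1)            2             -1/2 + sqrt(5)/2     -sqrt(5)/2 - 1/2     0                          
  chi_4 (2d, j=2)            2             -sqrt(5)/2 - 1/2     -1/2 + sqrt(5)/2     0                          

Spot check: chi_3 (2d, j=1) on {r^2, r^3} = -sqrt(5)/2 - 1/2.

Explanation: D_5 has order 2*5 = 10 with 4 conjugacy classes, hence 4 irreducibles. Sum of squared dims 1 + 1 + 4 + 4 = 10 = |G|. Linear characters come from the abelianisation; the 2-dimensional irreps have character r^k -> 2*cos(2*pi*j*k/5), reflections -> 0.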